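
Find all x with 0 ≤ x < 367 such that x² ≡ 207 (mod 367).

91, 276

Since 367 ≡ 3 (mod 4), a square root of 207 is 207^((367+1)/4) = 207^92 mod 367.
Repeated squaring: 207^2≡277, 207^4≡26, 207^8≡309, 207^16≡61, 207^32≡51, 207^64≡32 (mod 367).
207^92 = 207^(64+16+8+4) ≡ 91 (mod 367).
Check: 91² = 8281 ≡ 207 (mod 367). The two roots are 91 and 276.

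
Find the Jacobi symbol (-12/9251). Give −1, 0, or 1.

First reduce: -12 ≡ 9239 (mod 9251).
Reciprocity: 9239 ≡ 3 and 9251 ≡ 3 (mod 4), so (9239/9251) = −(9251/9239).
Reduce top mod 9239: now compute (12/9239).
Pull out 2^2: since 9239 ≡ 7 (mod 8), (2/9239) = +1, so (2/9239)^2 = +1.
Reciprocity: 3 ≡ 3 and 9239 ≡ 3 (mod 4), so (3/9239) = −(9239/3).
Reduce top mod 3: now compute (2/3).
Pull out 2: since 3 ≡ 3 (mod 8), (2/3) = -1.
Reached (1/3) = 1. Collecting the sign flips along the way, the symbol is -1.

-1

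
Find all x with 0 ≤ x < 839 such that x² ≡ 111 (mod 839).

159, 680

Since 839 ≡ 3 (mod 4), a square root of 111 is 111^((839+1)/4) = 111^210 mod 839.
Repeated squaring: 111^2≡575, 111^4≡59, 111^8≡125, 111^16≡523, 111^32≡15, 111^64≡225, 111^128≡285 (mod 839).
111^210 = 111^(128+64+16+2) ≡ 159 (mod 839).
Check: 159² = 25281 ≡ 111 (mod 839). The two roots are 159 and 680.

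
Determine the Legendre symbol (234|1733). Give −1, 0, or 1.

-1

Pull out 2: since 1733 ≡ 5 (mod 8), (2/1733) = -1.
Reciprocity: 117 ≡ 1 and 1733 ≡ 1 (mod 4), so (117/1733) = +(1733/117).
Reduce top mod 117: now compute (95/117).
Reciprocity: 95 ≡ 3 and 117 ≡ 1 (mod 4), so (95/117) = +(117/95).
Reduce top mod 95: now compute (22/95).
Pull out 2: since 95 ≡ 7 (mod 8), (2/95) = +1.
Reciprocity: 11 ≡ 3 and 95 ≡ 3 (mod 4), so (11/95) = −(95/11).
Reduce top mod 11: now compute (7/11).
Reciprocity: 7 ≡ 3 and 11 ≡ 3 (mod 4), so (7/11) = −(11/7).
Reduce top mod 7: now compute (4/7).
Pull out 2^2: since 7 ≡ 7 (mod 8), (2/7) = +1, so (2/7)^2 = +1.
Reached (1/7) = 1. Collecting the sign flips along the way, the symbol is -1.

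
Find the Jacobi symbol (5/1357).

Reciprocity: 5 ≡ 1 and 1357 ≡ 1 (mod 4), so (5/1357) = +(1357/5).
Reduce top mod 5: now compute (2/5).
Pull out 2: since 5 ≡ 5 (mod 8), (2/5) = -1.
Reached (1/5) = 1. Collecting the sign flips along the way, the symbol is -1.

-1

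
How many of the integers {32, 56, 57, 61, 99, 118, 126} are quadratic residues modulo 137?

6

(32/137) = +1 → QR.
(56/137) = +1 → QR.
(57/137) = -1 → non-residue.
(61/137) = +1 → QR.
(99/137) = +1 → QR.
(118/137) = +1 → QR.
(126/137) = +1 → QR.
Total quadratic residues among the 7: 6.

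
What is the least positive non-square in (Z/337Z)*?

(2/337) = +1, so 2 is a residue.
(3/337) = +1, so 3 is a residue.
(4/337) = +1, so 4 is a residue.
(5/337) = −1, so 5 is the smallest positive non-residue mod 337.

5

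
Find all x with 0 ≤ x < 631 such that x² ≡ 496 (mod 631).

Since 631 ≡ 3 (mod 4), a square root of 496 is 496^((631+1)/4) = 496^158 mod 631.
Repeated squaring: 496^2≡557, 496^4≡428, 496^8≡194, 496^16≡407, 496^32≡327, 496^64≡290, 496^128≡177 (mod 631).
496^158 = 496^(128+16+8+4+2) ≡ 369 (mod 631).
Check: 369² = 136161 ≡ 496 (mod 631). The two roots are 262 and 369.

262, 369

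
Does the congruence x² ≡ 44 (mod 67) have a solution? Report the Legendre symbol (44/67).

-1

Pull out 2^2: since 67 ≡ 3 (mod 8), (2/67) = -1, so (2/67)^2 = +1.
Reciprocity: 11 ≡ 3 and 67 ≡ 3 (mod 4), so (11/67) = −(67/11).
Reduce top mod 11: now compute (1/11).
Reached (1/11) = 1. Collecting the sign flips along the way, the symbol is -1.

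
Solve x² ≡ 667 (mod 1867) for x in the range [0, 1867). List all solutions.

226, 1641

Since 1867 ≡ 3 (mod 4), a square root of 667 is 667^((1867+1)/4) = 667^467 mod 1867.
Repeated squaring: 667^2≡543, 667^4≡1730, 667^8≡99, 667^16≡466, 667^32≡584, 667^64≡1262, 667^128≡93, 667^256≡1181 (mod 1867).
667^467 = 667^(256+128+64+16+2+1) ≡ 226 (mod 1867).
Check: 226² = 51076 ≡ 667 (mod 1867). The two roots are 226 and 1641.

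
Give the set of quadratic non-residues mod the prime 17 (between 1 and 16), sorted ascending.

Square k = 1,…,8 (k and 17−k give the same square):
1²=1, 2²=4, 3²=9, 4²=16, 5²≡8, 6²≡2, 7²≡15, 8²≡13 (mod 17).
The residues are {1, 2, 4, 8, 9, 13, 15, 16}; the non-residues are the remaining 8 nonzero classes.

3 5 6 7 10 11 12 14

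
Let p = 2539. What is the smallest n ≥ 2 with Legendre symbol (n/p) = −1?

(2/2539) = −1, so 2 is the smallest positive non-residue mod 2539.

2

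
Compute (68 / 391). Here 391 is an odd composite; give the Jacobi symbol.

0

Pull out 2^2: since 391 ≡ 7 (mod 8), (2/391) = +1, so (2/391)^2 = +1.
Reciprocity: 17 ≡ 1 and 391 ≡ 3 (mod 4), so (17/391) = +(391/17).
Reduce top mod 17: now compute (0/17).
Top reduces to 0: gcd > 1, so the symbol is 0.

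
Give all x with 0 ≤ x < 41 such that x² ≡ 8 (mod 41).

7, 34

41 ≡ 1 (mod 4), so we find a root by search.
Trying successive values, 7² = 49 ≡ 8 (mod 41). The other root is 41 − 7 = 34.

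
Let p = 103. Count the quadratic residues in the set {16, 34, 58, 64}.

(16/103) = +1 → QR.
(34/103) = +1 → QR.
(58/103) = +1 → QR.
(64/103) = +1 → QR.
Total quadratic residues among the 4: 4.

4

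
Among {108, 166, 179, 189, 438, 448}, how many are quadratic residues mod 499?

3

(108/499) = -1 → non-residue.
(166/499) = +1 → QR.
(179/499) = -1 → non-residue.
(189/499) = +1 → QR.
(438/499) = +1 → QR.
(448/499) = -1 → non-residue.
Total quadratic residues among the 6: 3.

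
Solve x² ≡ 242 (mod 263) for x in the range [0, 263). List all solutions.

Since 263 ≡ 3 (mod 4), a square root of 242 is 242^((263+1)/4) = 242^66 mod 263.
Repeated squaring: 242^2≡178, 242^4≡124, 242^8≡122, 242^16≡156, 242^32≡140, 242^64≡138 (mod 263).
242^66 = 242^(64+2) ≡ 105 (mod 263).
Check: 105² = 11025 ≡ 242 (mod 263). The two roots are 105 and 158.

105, 158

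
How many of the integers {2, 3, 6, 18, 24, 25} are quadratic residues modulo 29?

3

(2/29) = -1 → non-residue.
(3/29) = -1 → non-residue.
(6/29) = +1 → QR.
(18/29) = -1 → non-residue.
(24/29) = +1 → QR.
(25/29) = +1 → QR.
Total quadratic residues among the 6: 3.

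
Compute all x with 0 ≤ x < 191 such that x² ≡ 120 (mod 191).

Since 191 ≡ 3 (mod 4), a square root of 120 is 120^((191+1)/4) = 120^48 mod 191.
Repeated squaring: 120^2≡75, 120^4≡86, 120^8≡138, 120^16≡135, 120^32≡80 (mod 191).
120^48 = 120^(32+16) ≡ 104 (mod 191).
Check: 104² = 10816 ≡ 120 (mod 191). The two roots are 87 and 104.

87, 104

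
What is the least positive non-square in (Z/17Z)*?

(2/17) = +1, so 2 is a residue.
(3/17) = −1, so 3 is the smallest positive non-residue mod 17.

3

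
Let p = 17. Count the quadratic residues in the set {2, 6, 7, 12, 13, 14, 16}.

3

(2/17) = +1 → QR.
(6/17) = -1 → non-residue.
(7/17) = -1 → non-residue.
(12/17) = -1 → non-residue.
(13/17) = +1 → QR.
(14/17) = -1 → non-residue.
(16/17) = +1 → QR.
Total quadratic residues among the 7: 3.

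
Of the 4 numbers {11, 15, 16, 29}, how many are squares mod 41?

1

(11/41) = -1 → non-residue.
(15/41) = -1 → non-residue.
(16/41) = +1 → QR.
(29/41) = -1 → non-residue.
Total quadratic residues among the 4: 1.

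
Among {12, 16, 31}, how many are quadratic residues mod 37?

(12/37) = +1 → QR.
(16/37) = +1 → QR.
(31/37) = -1 → non-residue.
Total quadratic residues among the 3: 2.

2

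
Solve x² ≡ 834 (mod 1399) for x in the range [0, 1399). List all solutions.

220, 1179

Since 1399 ≡ 3 (mod 4), a square root of 834 is 834^((1399+1)/4) = 834^350 mod 1399.
Repeated squaring: 834^2≡253, 834^4≡1054, 834^8≡110, 834^16≡908, 834^32≡453, 834^64≡955, 834^128≡1276, 834^256≡1139 (mod 1399).
834^350 = 834^(256+64+16+8+4+2) ≡ 220 (mod 1399).
Check: 220² = 48400 ≡ 834 (mod 1399). The two roots are 220 and 1179.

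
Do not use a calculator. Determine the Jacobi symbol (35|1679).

Reciprocity: 35 ≡ 3 and 1679 ≡ 3 (mod 4), so (35/1679) = −(1679/35).
Reduce top mod 35: now compute (34/35).
Pull out 2: since 35 ≡ 3 (mod 8), (2/35) = -1.
Reciprocity: 17 ≡ 1 and 35 ≡ 3 (mod 4), so (17/35) = +(35/17).
Reduce top mod 17: now compute (1/17).
Reached (1/17) = 1. Collecting the sign flips along the way, the symbol is +1.

1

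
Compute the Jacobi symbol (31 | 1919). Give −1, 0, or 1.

Reciprocity: 31 ≡ 3 and 1919 ≡ 3 (mod 4), so (31/1919) = −(1919/31).
Reduce top mod 31: now compute (28/31).
Pull out 2^2: since 31 ≡ 7 (mod 8), (2/31) = +1, so (2/31)^2 = +1.
Reciprocity: 7 ≡ 3 and 31 ≡ 3 (mod 4), so (7/31) = −(31/7).
Reduce top mod 7: now compute (3/7).
Reciprocity: 3 ≡ 3 and 7 ≡ 3 (mod 4), so (3/7) = −(7/3).
Reduce top mod 3: now compute (1/3).
Reached (1/3) = 1. Collecting the sign flips along the way, the symbol is -1.

-1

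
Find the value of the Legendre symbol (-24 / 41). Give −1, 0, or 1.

-1

Euler's criterion: (-24/41) ≡ 17^20 (mod 41).
17^2 ≡ 2 (mod 41)
17^4 ≡ 4 (mod 41)
17^8 ≡ 16 (mod 41)
17^16 ≡ 10 (mod 41)
17^20 = 17^(16+4) ≡ 40 (mod 41).
Result is 40 ≡ −1, so (-24/41) = −1.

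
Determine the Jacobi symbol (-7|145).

First reduce: -7 ≡ 138 (mod 145).
Pull out 2: since 145 ≡ 1 (mod 8), (2/145) = +1.
Reciprocity: 69 ≡ 1 and 145 ≡ 1 (mod 4), so (69/145) = +(145/69).
Reduce top mod 69: now compute (7/69).
Reciprocity: 7 ≡ 3 and 69 ≡ 1 (mod 4), so (7/69) = +(69/7).
Reduce top mod 7: now compute (6/7).
Pull out 2: since 7 ≡ 7 (mod 8), (2/7) = +1.
Reciprocity: 3 ≡ 3 and 7 ≡ 3 (mod 4), so (3/7) = −(7/3).
Reduce top mod 3: now compute (1/3).
Reached (1/3) = 1. Collecting the sign flips along the way, the symbol is -1.

-1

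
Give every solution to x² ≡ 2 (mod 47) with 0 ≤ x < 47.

7, 40

Since 47 ≡ 3 (mod 4), a square root of 2 is 2^((47+1)/4) = 2^12 mod 47.
Repeated squaring: 2^2≡4, 2^4≡16, 2^8≡21 (mod 47).
2^12 = 2^(8+4) ≡ 7 (mod 47).
Check: 7² = 49 ≡ 2 (mod 47). The two roots are 7 and 40.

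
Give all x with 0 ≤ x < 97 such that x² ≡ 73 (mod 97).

48, 49

97 ≡ 1 (mod 4), so we find a root by search.
Trying successive values, 48² = 2304 ≡ 73 (mod 97). The other root is 97 − 48 = 49.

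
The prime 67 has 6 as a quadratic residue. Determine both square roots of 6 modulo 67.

Since 67 ≡ 3 (mod 4), a square root of 6 is 6^((67+1)/4) = 6^17 mod 67.
Repeated squaring: 6^2≡36, 6^4≡23, 6^8≡60, 6^16≡49 (mod 67).
6^17 = 6^(16+1) ≡ 26 (mod 67).
Check: 26² = 676 ≡ 6 (mod 67). The two roots are 26 and 41.

26, 41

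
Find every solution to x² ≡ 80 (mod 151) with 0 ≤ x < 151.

69, 82

Since 151 ≡ 3 (mod 4), a square root of 80 is 80^((151+1)/4) = 80^38 mod 151.
Repeated squaring: 80^2≡58, 80^4≡42, 80^8≡103, 80^16≡39, 80^32≡11 (mod 151).
80^38 = 80^(32+4+2) ≡ 69 (mod 151).
Check: 69² = 4761 ≡ 80 (mod 151). The two roots are 69 and 82.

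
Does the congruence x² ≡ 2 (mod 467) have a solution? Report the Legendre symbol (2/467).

Euler's criterion: (2/467) ≡ 2^233 (mod 467).
2^2 ≡ 4 (mod 467)
2^4 ≡ 16 (mod 467)
2^8 ≡ 256 (mod 467)
2^16 ≡ 156 (mod 467)
2^32 ≡ 52 (mod 467)
2^64 ≡ 369 (mod 467)
2^128 ≡ 264 (mod 467)
2^233 = 2^(128+64+32+8+1) ≡ 466 (mod 467).
Result is 466 ≡ −1, so (2/467) = −1.

-1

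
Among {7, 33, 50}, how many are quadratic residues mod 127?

1

(7/127) = -1 → non-residue.
(33/127) = -1 → non-residue.
(50/127) = +1 → QR.
Total quadratic residues among the 3: 1.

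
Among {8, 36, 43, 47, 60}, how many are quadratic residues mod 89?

(8/89) = +1 → QR.
(36/89) = +1 → QR.
(43/89) = -1 → non-residue.
(47/89) = +1 → QR.
(60/89) = -1 → non-residue.
Total quadratic residues among the 5: 3.

3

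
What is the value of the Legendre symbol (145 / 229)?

Euler's criterion: (145/229) ≡ 145^114 (mod 229).
145^2 ≡ 186 (mod 229)
145^4 ≡ 17 (mod 229)
145^8 ≡ 60 (mod 229)
145^16 ≡ 165 (mod 229)
145^32 ≡ 203 (mod 229)
145^64 ≡ 218 (mod 229)
145^114 = 145^(64+32+16+2) ≡ 228 (mod 229).
Result is 228 ≡ −1, so (145/229) = −1.

-1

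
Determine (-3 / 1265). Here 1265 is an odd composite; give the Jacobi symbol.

-1

First reduce: -3 ≡ 1262 (mod 1265).
Pull out 2: since 1265 ≡ 1 (mod 8), (2/1265) = +1.
Reciprocity: 631 ≡ 3 and 1265 ≡ 1 (mod 4), so (631/1265) = +(1265/631).
Reduce top mod 631: now compute (3/631).
Reciprocity: 3 ≡ 3 and 631 ≡ 3 (mod 4), so (3/631) = −(631/3).
Reduce top mod 3: now compute (1/3).
Reached (1/3) = 1. Collecting the sign flips along the way, the symbol is -1.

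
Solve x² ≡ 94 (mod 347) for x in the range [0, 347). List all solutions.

21, 326

Since 347 ≡ 3 (mod 4), a square root of 94 is 94^((347+1)/4) = 94^87 mod 347.
Repeated squaring: 94^2≡161, 94^4≡243, 94^8≡59, 94^16≡11, 94^32≡121, 94^64≡67 (mod 347).
94^87 = 94^(64+16+4+2+1) ≡ 326 (mod 347).
Check: 326² = 106276 ≡ 94 (mod 347). The two roots are 21 and 326.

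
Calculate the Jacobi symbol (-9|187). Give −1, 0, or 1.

-1

First reduce: -9 ≡ 178 (mod 187).
Pull out 2: since 187 ≡ 3 (mod 8), (2/187) = -1.
Reciprocity: 89 ≡ 1 and 187 ≡ 3 (mod 4), so (89/187) = +(187/89).
Reduce top mod 89: now compute (9/89).
Reciprocity: 9 ≡ 1 and 89 ≡ 1 (mod 4), so (9/89) = +(89/9).
Reduce top mod 9: now compute (8/9).
Pull out 2^3: since 9 ≡ 1 (mod 8), (2/9) = +1, so (2/9)^3 = +1.
Reached (1/9) = 1. Collecting the sign flips along the way, the symbol is -1.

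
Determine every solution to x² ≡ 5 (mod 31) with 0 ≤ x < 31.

6, 25

Since 31 ≡ 3 (mod 4), a square root of 5 is 5^((31+1)/4) = 5^8 mod 31.
Repeated squaring: 5^2≡25, 5^4≡5, 5^8≡25 (mod 31).
5^8 = 5^(8) ≡ 25 (mod 31).
Check: 25² = 625 ≡ 5 (mod 31). The two roots are 6 and 25.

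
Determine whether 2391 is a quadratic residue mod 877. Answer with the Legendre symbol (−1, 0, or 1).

First reduce: 2391 ≡ 637 (mod 877).
Reciprocity: 637 ≡ 1 and 877 ≡ 1 (mod 4), so (637/877) = +(877/637).
Reduce top mod 637: now compute (240/637).
Pull out 2^4: since 637 ≡ 5 (mod 8), (2/637) = -1, so (2/637)^4 = +1.
Reciprocity: 15 ≡ 3 and 637 ≡ 1 (mod 4), so (15/637) = +(637/15).
Reduce top mod 15: now compute (7/15).
Reciprocity: 7 ≡ 3 and 15 ≡ 3 (mod 4), so (7/15) = −(15/7).
Reduce top mod 7: now compute (1/7).
Reached (1/7) = 1. Collecting the sign flips along the way, the symbol is -1.

-1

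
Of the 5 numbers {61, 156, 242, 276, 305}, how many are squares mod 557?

3

(61/557) = -1 → non-residue.
(156/557) = +1 → QR.
(242/557) = -1 → non-residue.
(276/557) = +1 → QR.
(305/557) = +1 → QR.
Total quadratic residues among the 5: 3.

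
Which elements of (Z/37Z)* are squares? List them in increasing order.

1,3,4,7,9,10,11,12,16,21,25,26,27,28,30,33,34,36

Square k = 1,…,18 (k and 37−k give the same square):
1²=1, 2²=4, 3²=9, 4²=16, 5²=25, 6²=36, 7²≡12, 8²≡27, 9²≡7, 10²≡26, 11²≡10, 12²≡33, 13²≡21, 14²≡11, 15²≡3, 16²≡34, 17²≡30, 18²≡28 (mod 37).
So the quadratic residues mod 37 are {1, 3, 4, 7, 9, 10, 11, 12, 16, 21, 25, 26, 27, 28, 30, 33, 34, 36}.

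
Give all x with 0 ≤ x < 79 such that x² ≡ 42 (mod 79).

11, 68

Since 79 ≡ 3 (mod 4), a square root of 42 is 42^((79+1)/4) = 42^20 mod 79.
Repeated squaring: 42^2≡26, 42^4≡44, 42^8≡40, 42^16≡20 (mod 79).
42^20 = 42^(16+4) ≡ 11 (mod 79).
Check: 11² = 121 ≡ 42 (mod 79). The two roots are 11 and 68.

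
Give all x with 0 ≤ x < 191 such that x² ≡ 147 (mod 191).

Since 191 ≡ 3 (mod 4), a square root of 147 is 147^((191+1)/4) = 147^48 mod 191.
Repeated squaring: 147^2≡26, 147^4≡103, 147^8≡104, 147^16≡120, 147^32≡75 (mod 191).
147^48 = 147^(32+16) ≡ 23 (mod 191).
Check: 23² = 529 ≡ 147 (mod 191). The two roots are 23 and 168.

23, 168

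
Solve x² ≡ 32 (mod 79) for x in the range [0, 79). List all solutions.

Since 79 ≡ 3 (mod 4), a square root of 32 is 32^((79+1)/4) = 32^20 mod 79.
Repeated squaring: 32^2≡76, 32^4≡9, 32^8≡2, 32^16≡4 (mod 79).
32^20 = 32^(16+4) ≡ 36 (mod 79).
Check: 36² = 1296 ≡ 32 (mod 79). The two roots are 36 and 43.

36, 43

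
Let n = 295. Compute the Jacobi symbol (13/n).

1

Reciprocity: 13 ≡ 1 and 295 ≡ 3 (mod 4), so (13/295) = +(295/13).
Reduce top mod 13: now compute (9/13).
Reciprocity: 9 ≡ 1 and 13 ≡ 1 (mod 4), so (9/13) = +(13/9).
Reduce top mod 9: now compute (4/9).
Pull out 2^2: since 9 ≡ 1 (mod 8), (2/9) = +1, so (2/9)^2 = +1.
Reached (1/9) = 1. Collecting the sign flips along the way, the symbol is +1.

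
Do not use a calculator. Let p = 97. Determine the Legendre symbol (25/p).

1

Reciprocity: 25 ≡ 1 and 97 ≡ 1 (mod 4), so (25/97) = +(97/25).
Reduce top mod 25: now compute (22/25).
Pull out 2: since 25 ≡ 1 (mod 8), (2/25) = +1.
Reciprocity: 11 ≡ 3 and 25 ≡ 1 (mod 4), so (11/25) = +(25/11).
Reduce top mod 11: now compute (3/11).
Reciprocity: 3 ≡ 3 and 11 ≡ 3 (mod 4), so (3/11) = −(11/3).
Reduce top mod 3: now compute (2/3).
Pull out 2: since 3 ≡ 3 (mod 8), (2/3) = -1.
Reached (1/3) = 1. Collecting the sign flips along the way, the symbol is +1.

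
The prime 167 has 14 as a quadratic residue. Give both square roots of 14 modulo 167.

66, 101

Since 167 ≡ 3 (mod 4), a square root of 14 is 14^((167+1)/4) = 14^42 mod 167.
Repeated squaring: 14^2≡29, 14^4≡6, 14^8≡36, 14^16≡127, 14^32≡97 (mod 167).
14^42 = 14^(32+8+2) ≡ 66 (mod 167).
Check: 66² = 4356 ≡ 14 (mod 167). The two roots are 66 and 101.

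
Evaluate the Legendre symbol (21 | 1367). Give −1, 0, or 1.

Reciprocity: 21 ≡ 1 and 1367 ≡ 3 (mod 4), so (21/1367) = +(1367/21).
Reduce top mod 21: now compute (2/21).
Pull out 2: since 21 ≡ 5 (mod 8), (2/21) = -1.
Reached (1/21) = 1. Collecting the sign flips along the way, the symbol is -1.

-1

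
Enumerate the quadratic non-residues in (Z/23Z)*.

5,7,10,11,14,15,17,19,20,21,22

Square k = 1,…,11 (k and 23−k give the same square):
1²=1, 2²=4, 3²=9, 4²=16, 5²≡2, 6²≡13, 7²≡3, 8²≡18, 9²≡12, 10²≡8, 11²≡6 (mod 23).
The residues are {1, 2, 3, 4, 6, 8, 9, 12, 13, 16, 18}; the non-residues are the remaining 11 nonzero classes.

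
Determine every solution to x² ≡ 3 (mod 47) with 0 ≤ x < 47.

Since 47 ≡ 3 (mod 4), a square root of 3 is 3^((47+1)/4) = 3^12 mod 47.
Repeated squaring: 3^2≡9, 3^4≡34, 3^8≡28 (mod 47).
3^12 = 3^(8+4) ≡ 12 (mod 47).
Check: 12² = 144 ≡ 3 (mod 47). The two roots are 12 and 35.

12, 35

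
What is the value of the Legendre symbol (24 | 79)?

-1

Pull out 2^3: since 79 ≡ 7 (mod 8), (2/79) = +1, so (2/79)^3 = +1.
Reciprocity: 3 ≡ 3 and 79 ≡ 3 (mod 4), so (3/79) = −(79/3).
Reduce top mod 3: now compute (1/3).
Reached (1/3) = 1. Collecting the sign flips along the way, the symbol is -1.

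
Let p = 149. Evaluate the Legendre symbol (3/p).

Euler's criterion: (3/149) ≡ 3^74 (mod 149).
3^2 ≡ 9 (mod 149)
3^4 ≡ 81 (mod 149)
3^8 ≡ 5 (mod 149)
3^16 ≡ 25 (mod 149)
3^32 ≡ 29 (mod 149)
3^64 ≡ 96 (mod 149)
3^74 = 3^(64+8+2) ≡ 148 (mod 149).
Result is 148 ≡ −1, so (3/149) = −1.

-1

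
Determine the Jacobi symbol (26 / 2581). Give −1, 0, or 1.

1

Pull out 2: since 2581 ≡ 5 (mod 8), (2/2581) = -1.
Reciprocity: 13 ≡ 1 and 2581 ≡ 1 (mod 4), so (13/2581) = +(2581/13).
Reduce top mod 13: now compute (7/13).
Reciprocity: 7 ≡ 3 and 13 ≡ 1 (mod 4), so (7/13) = +(13/7).
Reduce top mod 7: now compute (6/7).
Pull out 2: since 7 ≡ 7 (mod 8), (2/7) = +1.
Reciprocity: 3 ≡ 3 and 7 ≡ 3 (mod 4), so (3/7) = −(7/3).
Reduce top mod 3: now compute (1/3).
Reached (1/3) = 1. Collecting the sign flips along the way, the symbol is +1.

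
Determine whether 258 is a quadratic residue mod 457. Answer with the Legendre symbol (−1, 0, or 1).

Euler's criterion: (258/457) ≡ 258^228 (mod 457).
258^2 ≡ 299 (mod 457)
258^4 ≡ 286 (mod 457)
258^8 ≡ 450 (mod 457)
258^16 ≡ 49 (mod 457)
258^32 ≡ 116 (mod 457)
258^64 ≡ 203 (mod 457)
258^128 ≡ 79 (mod 457)
258^228 = 258^(128+64+32+4) ≡ 456 (mod 457).
Result is 456 ≡ −1, so (258/457) = −1.

-1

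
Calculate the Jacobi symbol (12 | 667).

-1

Pull out 2^2: since 667 ≡ 3 (mod 8), (2/667) = -1, so (2/667)^2 = +1.
Reciprocity: 3 ≡ 3 and 667 ≡ 3 (mod 4), so (3/667) = −(667/3).
Reduce top mod 3: now compute (1/3).
Reached (1/3) = 1. Collecting the sign flips along the way, the symbol is -1.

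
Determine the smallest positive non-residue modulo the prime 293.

2

(2/293) = −1, so 2 is the smallest positive non-residue mod 293.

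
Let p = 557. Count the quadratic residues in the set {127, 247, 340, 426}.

(127/557) = +1 → QR.
(247/557) = -1 → non-residue.
(340/557) = -1 → non-residue.
(426/557) = +1 → QR.
Total quadratic residues among the 4: 2.

2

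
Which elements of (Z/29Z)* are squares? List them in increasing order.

1,4,5,6,7,9,13,16,20,22,23,24,25,28

Square k = 1,…,14 (k and 29−k give the same square):
1²=1, 2²=4, 3²=9, 4²=16, 5²=25, 6²≡7, 7²≡20, 8²≡6, 9²≡23, 10²≡13, 11²≡5, 12²≡28, 13²≡24, 14²≡22 (mod 29).
So the quadratic residues mod 29 are {1, 4, 5, 6, 7, 9, 13, 16, 20, 22, 23, 24, 25, 28}.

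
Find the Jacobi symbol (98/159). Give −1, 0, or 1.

1

Pull out 2: since 159 ≡ 7 (mod 8), (2/159) = +1.
Reciprocity: 49 ≡ 1 and 159 ≡ 3 (mod 4), so (49/159) = +(159/49).
Reduce top mod 49: now compute (12/49).
Pull out 2^2: since 49 ≡ 1 (mod 8), (2/49) = +1, so (2/49)^2 = +1.
Reciprocity: 3 ≡ 3 and 49 ≡ 1 (mod 4), so (3/49) = +(49/3).
Reduce top mod 3: now compute (1/3).
Reached (1/3) = 1. Collecting the sign flips along the way, the symbol is +1.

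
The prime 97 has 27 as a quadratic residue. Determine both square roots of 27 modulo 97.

97 ≡ 1 (mod 4), so we find a root by search.
Trying successive values, 30² = 900 ≡ 27 (mod 97). The other root is 97 − 30 = 67.

30, 67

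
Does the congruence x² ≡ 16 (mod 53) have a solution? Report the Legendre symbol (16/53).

Pull out 2^4: since 53 ≡ 5 (mod 8), (2/53) = -1, so (2/53)^4 = +1.
Reached (1/53) = 1. Collecting the sign flips along the way, the symbol is +1.

1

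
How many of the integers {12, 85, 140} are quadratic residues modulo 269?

0

(12/269) = -1 → non-residue.
(85/269) = -1 → non-residue.
(140/269) = -1 → non-residue.
Total quadratic residues among the 3: 0.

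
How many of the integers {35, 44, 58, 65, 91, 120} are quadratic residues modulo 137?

(35/137) = -1 → non-residue.
(44/137) = +1 → QR.
(58/137) = -1 → non-residue.
(65/137) = +1 → QR.
(91/137) = -1 → non-residue.
(120/137) = +1 → QR.
Total quadratic residues among the 6: 3.

3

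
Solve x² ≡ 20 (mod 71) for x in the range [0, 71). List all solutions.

Since 71 ≡ 3 (mod 4), a square root of 20 is 20^((71+1)/4) = 20^18 mod 71.
Repeated squaring: 20^2≡45, 20^4≡37, 20^8≡20, 20^16≡45 (mod 71).
20^18 = 20^(16+2) ≡ 37 (mod 71).
Check: 37² = 1369 ≡ 20 (mod 71). The two roots are 34 and 37.

34, 37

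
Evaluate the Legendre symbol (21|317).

Euler's criterion: (21/317) ≡ 21^158 (mod 317).
21^2 ≡ 124 (mod 317)
21^4 ≡ 160 (mod 317)
21^8 ≡ 240 (mod 317)
21^16 ≡ 223 (mod 317)
21^32 ≡ 277 (mod 317)
21^64 ≡ 15 (mod 317)
21^128 ≡ 225 (mod 317)
21^158 = 21^(128+16+8+4+2) ≡ 316 (mod 317).
Result is 316 ≡ −1, so (21/317) = −1.

-1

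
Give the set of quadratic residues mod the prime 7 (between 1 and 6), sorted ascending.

Square k = 1,…,3 (k and 7−k give the same square):
1²=1, 2²=4, 3²≡2 (mod 7).
So the quadratic residues mod 7 are {1, 2, 4}.

1 2 4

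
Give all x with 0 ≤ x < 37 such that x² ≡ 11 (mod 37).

14, 23

37 ≡ 1 (mod 4), so we find a root by search.
Trying successive values, 14² = 196 ≡ 11 (mod 37). The other root is 37 − 14 = 23.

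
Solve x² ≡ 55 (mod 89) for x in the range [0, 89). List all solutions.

89 ≡ 1 (mod 4), so we find a root by search.
Trying successive values, 12² = 144 ≡ 55 (mod 89). The other root is 89 − 12 = 77.

12, 77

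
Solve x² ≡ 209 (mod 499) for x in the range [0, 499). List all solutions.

52, 447

Since 499 ≡ 3 (mod 4), a square root of 209 is 209^((499+1)/4) = 209^125 mod 499.
Repeated squaring: 209^2≡268, 209^4≡467, 209^8≡26, 209^16≡177, 209^32≡391, 209^64≡187 (mod 499).
209^125 = 209^(64+32+16+8+4+1) ≡ 447 (mod 499).
Check: 447² = 199809 ≡ 209 (mod 499). The two roots are 52 and 447.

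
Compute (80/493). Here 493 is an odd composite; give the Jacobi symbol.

-1

Pull out 2^4: since 493 ≡ 5 (mod 8), (2/493) = -1, so (2/493)^4 = +1.
Reciprocity: 5 ≡ 1 and 493 ≡ 1 (mod 4), so (5/493) = +(493/5).
Reduce top mod 5: now compute (3/5).
Reciprocity: 3 ≡ 3 and 5 ≡ 1 (mod 4), so (3/5) = +(5/3).
Reduce top mod 3: now compute (2/3).
Pull out 2: since 3 ≡ 3 (mod 8), (2/3) = -1.
Reached (1/3) = 1. Collecting the sign flips along the way, the symbol is -1.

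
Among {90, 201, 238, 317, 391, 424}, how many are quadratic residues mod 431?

3

(90/431) = +1 → QR.
(201/431) = -1 → non-residue.
(238/431) = +1 → QR.
(317/431) = -1 → non-residue.
(391/431) = -1 → non-residue.
(424/431) = +1 → QR.
Total quadratic residues among the 6: 3.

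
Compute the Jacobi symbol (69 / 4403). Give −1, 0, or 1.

Reciprocity: 69 ≡ 1 and 4403 ≡ 3 (mod 4), so (69/4403) = +(4403/69).
Reduce top mod 69: now compute (56/69).
Pull out 2^3: since 69 ≡ 5 (mod 8), (2/69) = -1, so (2/69)^3 = -1.
Reciprocity: 7 ≡ 3 and 69 ≡ 1 (mod 4), so (7/69) = +(69/7).
Reduce top mod 7: now compute (6/7).
Pull out 2: since 7 ≡ 7 (mod 8), (2/7) = +1.
Reciprocity: 3 ≡ 3 and 7 ≡ 3 (mod 4), so (3/7) = −(7/3).
Reduce top mod 3: now compute (1/3).
Reached (1/3) = 1. Collecting the sign flips along the way, the symbol is +1.

1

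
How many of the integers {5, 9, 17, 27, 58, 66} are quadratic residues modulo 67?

(5/67) = -1 → non-residue.
(9/67) = +1 → QR.
(17/67) = +1 → QR.
(27/67) = -1 → non-residue.
(58/67) = -1 → non-residue.
(66/67) = -1 → non-residue.
Total quadratic residues among the 6: 2.

2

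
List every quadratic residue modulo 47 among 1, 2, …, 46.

Square k = 1,…,23 (k and 47−k give the same square):
1²=1, 2²=4, 3²=9, 4²=16, 5²=25, 6²=36, 7²≡2, 8²≡17, 9²≡34, 10²≡6, 11²≡27, 12²≡3, 13²≡28, 14²≡8, 15²≡37, 16²≡21, 17²≡7, 18²≡42, 19²≡32, 20²≡24, 21²≡18, 22²≡14, 23²≡12 (mod 47).
So the quadratic residues mod 47 are {1, 2, 3, 4, 6, 7, 8, 9, 12, 14, 16, 17, 18, 21, 24, 25, 27, 28, 32, 34, 36, 37, 42}.

1,2,3,4,6,7,8,9,12,14,16,17,18,21,24,25,27,28,32,34,36,37,42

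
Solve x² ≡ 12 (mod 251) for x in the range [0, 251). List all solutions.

99, 152

Since 251 ≡ 3 (mod 4), a square root of 12 is 12^((251+1)/4) = 12^63 mod 251.
Repeated squaring: 12^2≡144, 12^4≡154, 12^8≡122, 12^16≡75, 12^32≡103 (mod 251).
12^63 = 12^(32+16+8+4+2+1) ≡ 152 (mod 251).
Check: 152² = 23104 ≡ 12 (mod 251). The two roots are 99 and 152.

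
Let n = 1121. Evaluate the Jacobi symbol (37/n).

1

Reciprocity: 37 ≡ 1 and 1121 ≡ 1 (mod 4), so (37/1121) = +(1121/37).
Reduce top mod 37: now compute (11/37).
Reciprocity: 11 ≡ 3 and 37 ≡ 1 (mod 4), so (11/37) = +(37/11).
Reduce top mod 11: now compute (4/11).
Pull out 2^2: since 11 ≡ 3 (mod 8), (2/11) = -1, so (2/11)^2 = +1.
Reached (1/11) = 1. Collecting the sign flips along the way, the symbol is +1.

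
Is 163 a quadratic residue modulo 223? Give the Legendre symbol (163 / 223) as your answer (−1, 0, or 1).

Reciprocity: 163 ≡ 3 and 223 ≡ 3 (mod 4), so (163/223) = −(223/163).
Reduce top mod 163: now compute (60/163).
Pull out 2^2: since 163 ≡ 3 (mod 8), (2/163) = -1, so (2/163)^2 = +1.
Reciprocity: 15 ≡ 3 and 163 ≡ 3 (mod 4), so (15/163) = −(163/15).
Reduce top mod 15: now compute (13/15).
Reciprocity: 13 ≡ 1 and 15 ≡ 3 (mod 4), so (13/15) = +(15/13).
Reduce top mod 13: now compute (2/13).
Pull out 2: since 13 ≡ 5 (mod 8), (2/13) = -1.
Reached (1/13) = 1. Collecting the sign flips along the way, the symbol is -1.

-1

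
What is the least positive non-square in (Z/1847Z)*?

(2/1847) = +1, so 2 is a residue.
(3/1847) = +1, so 3 is a residue.
(4/1847) = +1, so 4 is a residue.
(5/1847) = −1, so 5 is the smallest positive non-residue mod 1847.

5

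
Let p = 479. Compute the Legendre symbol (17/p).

Reciprocity: 17 ≡ 1 and 479 ≡ 3 (mod 4), so (17/479) = +(479/17).
Reduce top mod 17: now compute (3/17).
Reciprocity: 3 ≡ 3 and 17 ≡ 1 (mod 4), so (3/17) = +(17/3).
Reduce top mod 3: now compute (2/3).
Pull out 2: since 3 ≡ 3 (mod 8), (2/3) = -1.
Reached (1/3) = 1. Collecting the sign flips along the way, the symbol is -1.

-1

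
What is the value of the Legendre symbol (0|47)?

Top reduces to 0: gcd > 1, so the symbol is 0.

0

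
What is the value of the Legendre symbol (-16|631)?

First reduce: -16 ≡ 615 (mod 631).
Reciprocity: 615 ≡ 3 and 631 ≡ 3 (mod 4), so (615/631) = −(631/615).
Reduce top mod 615: now compute (16/615).
Pull out 2^4: since 615 ≡ 7 (mod 8), (2/615) = +1, so (2/615)^4 = +1.
Reached (1/615) = 1. Collecting the sign flips along the way, the symbol is -1.

-1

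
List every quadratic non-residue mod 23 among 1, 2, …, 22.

5, 7, 10, 11, 14, 15, 17, 19, 20, 21, 22

Square k = 1,…,11 (k and 23−k give the same square):
1²=1, 2²=4, 3²=9, 4²=16, 5²≡2, 6²≡13, 7²≡3, 8²≡18, 9²≡12, 10²≡8, 11²≡6 (mod 23).
The residues are {1, 2, 3, 4, 6, 8, 9, 12, 13, 16, 18}; the non-residues are the remaining 11 nonzero classes.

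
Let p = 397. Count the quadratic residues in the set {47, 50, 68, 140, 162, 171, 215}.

3

(47/397) = +1 → QR.
(50/397) = -1 → non-residue.
(68/397) = -1 → non-residue.
(140/397) = +1 → QR.
(162/397) = -1 → non-residue.
(171/397) = +1 → QR.
(215/397) = -1 → non-residue.
Total quadratic residues among the 7: 3.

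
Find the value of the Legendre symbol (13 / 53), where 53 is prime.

Reciprocity: 13 ≡ 1 and 53 ≡ 1 (mod 4), so (13/53) = +(53/13).
Reduce top mod 13: now compute (1/13).
Reached (1/13) = 1. Collecting the sign flips along the way, the symbol is +1.

1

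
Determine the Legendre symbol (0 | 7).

Top reduces to 0: gcd > 1, so the symbol is 0.

0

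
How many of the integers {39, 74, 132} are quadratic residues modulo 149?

2

(39/149) = +1 → QR.
(74/149) = -1 → non-residue.
(132/149) = +1 → QR.
Total quadratic residues among the 3: 2.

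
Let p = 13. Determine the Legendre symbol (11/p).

Reciprocity: 11 ≡ 3 and 13 ≡ 1 (mod 4), so (11/13) = +(13/11).
Reduce top mod 11: now compute (2/11).
Pull out 2: since 11 ≡ 3 (mod 8), (2/11) = -1.
Reached (1/11) = 1. Collecting the sign flips along the way, the symbol is -1.

-1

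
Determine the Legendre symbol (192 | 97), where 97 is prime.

First reduce: 192 ≡ 95 (mod 97).
Reciprocity: 95 ≡ 3 and 97 ≡ 1 (mod 4), so (95/97) = +(97/95).
Reduce top mod 95: now compute (2/95).
Pull out 2: since 95 ≡ 7 (mod 8), (2/95) = +1.
Reached (1/95) = 1. Collecting the sign flips along the way, the symbol is +1.

1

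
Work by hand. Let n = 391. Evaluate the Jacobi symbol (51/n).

Reciprocity: 51 ≡ 3 and 391 ≡ 3 (mod 4), so (51/391) = −(391/51).
Reduce top mod 51: now compute (34/51).
Pull out 2: since 51 ≡ 3 (mod 8), (2/51) = -1.
Reciprocity: 17 ≡ 1 and 51 ≡ 3 (mod 4), so (17/51) = +(51/17).
Reduce top mod 17: now compute (0/17).
Top reduces to 0: gcd > 1, so the symbol is 0.

0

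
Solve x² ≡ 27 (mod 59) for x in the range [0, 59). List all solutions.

Since 59 ≡ 3 (mod 4), a square root of 27 is 27^((59+1)/4) = 27^15 mod 59.
Repeated squaring: 27^2≡21, 27^4≡28, 27^8≡17 (mod 59).
27^15 = 27^(8+4+2+1) ≡ 26 (mod 59).
Check: 26² = 676 ≡ 27 (mod 59). The two roots are 26 and 33.

26, 33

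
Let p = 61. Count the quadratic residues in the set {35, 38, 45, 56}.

(35/61) = -1 → non-residue.
(38/61) = -1 → non-residue.
(45/61) = +1 → QR.
(56/61) = +1 → QR.
Total quadratic residues among the 4: 2.

2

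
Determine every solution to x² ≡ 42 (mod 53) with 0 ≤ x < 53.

53 ≡ 1 (mod 4), so we find a root by search.
Trying successive values, 25² = 625 ≡ 42 (mod 53). The other root is 53 − 25 = 28.

25, 28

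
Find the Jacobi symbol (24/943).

-1

Pull out 2^3: since 943 ≡ 7 (mod 8), (2/943) = +1, so (2/943)^3 = +1.
Reciprocity: 3 ≡ 3 and 943 ≡ 3 (mod 4), so (3/943) = −(943/3).
Reduce top mod 3: now compute (1/3).
Reached (1/3) = 1. Collecting the sign flips along the way, the symbol is -1.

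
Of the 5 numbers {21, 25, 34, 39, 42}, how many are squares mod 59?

(21/59) = +1 → QR.
(25/59) = +1 → QR.
(34/59) = -1 → non-residue.
(39/59) = -1 → non-residue.
(42/59) = -1 → non-residue.
Total quadratic residues among the 5: 2.

2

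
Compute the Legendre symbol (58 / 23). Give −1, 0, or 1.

First reduce: 58 ≡ 12 (mod 23).
Pull out 2^2: since 23 ≡ 7 (mod 8), (2/23) = +1, so (2/23)^2 = +1.
Reciprocity: 3 ≡ 3 and 23 ≡ 3 (mod 4), so (3/23) = −(23/3).
Reduce top mod 3: now compute (2/3).
Pull out 2: since 3 ≡ 3 (mod 8), (2/3) = -1.
Reached (1/3) = 1. Collecting the sign flips along the way, the symbol is +1.

1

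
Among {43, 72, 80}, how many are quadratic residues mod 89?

2

(43/89) = -1 → non-residue.
(72/89) = +1 → QR.
(80/89) = +1 → QR.
Total quadratic residues among the 3: 2.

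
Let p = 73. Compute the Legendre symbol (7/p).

-1

Reciprocity: 7 ≡ 3 and 73 ≡ 1 (mod 4), so (7/73) = +(73/7).
Reduce top mod 7: now compute (3/7).
Reciprocity: 3 ≡ 3 and 7 ≡ 3 (mod 4), so (3/7) = −(7/3).
Reduce top mod 3: now compute (1/3).
Reached (1/3) = 1. Collecting the sign flips along the way, the symbol is -1.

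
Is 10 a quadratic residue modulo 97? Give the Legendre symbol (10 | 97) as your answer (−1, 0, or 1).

Pull out 2: since 97 ≡ 1 (mod 8), (2/97) = +1.
Reciprocity: 5 ≡ 1 and 97 ≡ 1 (mod 4), so (5/97) = +(97/5).
Reduce top mod 5: now compute (2/5).
Pull out 2: since 5 ≡ 5 (mod 8), (2/5) = -1.
Reached (1/5) = 1. Collecting the sign flips along the way, the symbol is -1.

-1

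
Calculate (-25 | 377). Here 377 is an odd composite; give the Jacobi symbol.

First reduce: -25 ≡ 352 (mod 377).
Pull out 2^5: since 377 ≡ 1 (mod 8), (2/377) = +1, so (2/377)^5 = +1.
Reciprocity: 11 ≡ 3 and 377 ≡ 1 (mod 4), so (11/377) = +(377/11).
Reduce top mod 11: now compute (3/11).
Reciprocity: 3 ≡ 3 and 11 ≡ 3 (mod 4), so (3/11) = −(11/3).
Reduce top mod 3: now compute (2/3).
Pull out 2: since 3 ≡ 3 (mod 8), (2/3) = -1.
Reached (1/3) = 1. Collecting the sign flips along the way, the symbol is +1.

1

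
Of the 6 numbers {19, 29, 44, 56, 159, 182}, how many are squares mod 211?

(19/211) = +1 → QR.
(29/211) = -1 → non-residue.
(44/211) = +1 → QR.
(56/211) = +1 → QR.
(159/211) = -1 → non-residue.
(182/211) = +1 → QR.
Total quadratic residues among the 6: 4.

4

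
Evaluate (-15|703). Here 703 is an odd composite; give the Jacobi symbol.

First reduce: -15 ≡ 688 (mod 703).
Pull out 2^4: since 703 ≡ 7 (mod 8), (2/703) = +1, so (2/703)^4 = +1.
Reciprocity: 43 ≡ 3 and 703 ≡ 3 (mod 4), so (43/703) = −(703/43).
Reduce top mod 43: now compute (15/43).
Reciprocity: 15 ≡ 3 and 43 ≡ 3 (mod 4), so (15/43) = −(43/15).
Reduce top mod 15: now compute (13/15).
Reciprocity: 13 ≡ 1 and 15 ≡ 3 (mod 4), so (13/15) = +(15/13).
Reduce top mod 13: now compute (2/13).
Pull out 2: since 13 ≡ 5 (mod 8), (2/13) = -1.
Reached (1/13) = 1. Collecting the sign flips along the way, the symbol is -1.

-1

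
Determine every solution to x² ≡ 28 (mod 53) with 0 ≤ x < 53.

53 ≡ 1 (mod 4), so we find a root by search.
Trying successive values, 9² = 81 ≡ 28 (mod 53). The other root is 53 − 9 = 44.

9, 44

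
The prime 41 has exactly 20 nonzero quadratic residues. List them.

1,2,4,5,8,9,10,16,18,20,21,23,25,31,32,33,36,37,39,40

Square k = 1,…,20 (k and 41−k give the same square):
1²=1, 2²=4, 3²=9, 4²=16, 5²=25, 6²=36, 7²≡8, 8²≡23, 9²≡40, 10²≡18, 11²≡39, 12²≡21, 13²≡5, 14²≡32, 15²≡20, 16²≡10, 17²≡2, 18²≡37, 19²≡33, 20²≡31 (mod 41).
So the quadratic residues mod 41 are {1, 2, 4, 5, 8, 9, 10, 16, 18, 20, 21, 23, 25, 31, 32, 33, 36, 37, 39, 40}.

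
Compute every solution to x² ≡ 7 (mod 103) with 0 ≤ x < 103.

Since 103 ≡ 3 (mod 4), a square root of 7 is 7^((103+1)/4) = 7^26 mod 103.
Repeated squaring: 7^2≡49, 7^4≡32, 7^8≡97, 7^16≡36 (mod 103).
7^26 = 7^(16+8+2) ≡ 25 (mod 103).
Check: 25² = 625 ≡ 7 (mod 103). The two roots are 25 and 78.

25, 78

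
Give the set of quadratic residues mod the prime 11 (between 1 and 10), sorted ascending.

1,3,4,5,9

Square k = 1,…,5 (k and 11−k give the same square):
1²=1, 2²=4, 3²=9, 4²≡5, 5²≡3 (mod 11).
So the quadratic residues mod 11 are {1, 3, 4, 5, 9}.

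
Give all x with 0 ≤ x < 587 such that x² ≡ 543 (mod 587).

48, 539

Since 587 ≡ 3 (mod 4), a square root of 543 is 543^((587+1)/4) = 543^147 mod 587.
Repeated squaring: 543^2≡175, 543^4≡101, 543^8≡222, 543^16≡563, 543^32≡576, 543^64≡121, 543^128≡553 (mod 587).
543^147 = 543^(128+16+2+1) ≡ 48 (mod 587).
Check: 48² = 2304 ≡ 543 (mod 587). The two roots are 48 and 539.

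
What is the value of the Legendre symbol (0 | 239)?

Top reduces to 0: gcd > 1, so the symbol is 0.

0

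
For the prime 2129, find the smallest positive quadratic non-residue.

(2/2129) = +1, so 2 is a residue.
(3/2129) = −1, so 3 is the smallest positive non-residue mod 2129.

3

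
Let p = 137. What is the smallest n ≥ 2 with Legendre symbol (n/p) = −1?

(2/137) = +1, so 2 is a residue.
(3/137) = −1, so 3 is the smallest positive non-residue mod 137.

3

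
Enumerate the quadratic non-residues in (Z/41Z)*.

Square k = 1,…,20 (k and 41−k give the same square):
1²=1, 2²=4, 3²=9, 4²=16, 5²=25, 6²=36, 7²≡8, 8²≡23, 9²≡40, 10²≡18, 11²≡39, 12²≡21, 13²≡5, 14²≡32, 15²≡20, 16²≡10, 17²≡2, 18²≡37, 19²≡33, 20²≡31 (mod 41).
The residues are {1, 2, 4, 5, 8, 9, 10, 16, 18, 20, 21, 23, 25, 31, 32, 33, 36, 37, 39, 40}; the non-residues are the remaining 20 nonzero classes.

3,6,7,11,12,13,14,15,17,19,22,24,26,27,28,29,30,34,35,38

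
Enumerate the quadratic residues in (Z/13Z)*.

Square k = 1,…,6 (k and 13−k give the same square):
1²=1, 2²=4, 3²=9, 4²≡3, 5²≡12, 6²≡10 (mod 13).
So the quadratic residues mod 13 are {1, 3, 4, 9, 10, 12}.

1 3 4 9 10 12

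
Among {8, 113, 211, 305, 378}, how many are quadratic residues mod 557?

3

(8/557) = -1 → non-residue.
(113/557) = +1 → QR.
(211/557) = -1 → non-residue.
(305/557) = +1 → QR.
(378/557) = +1 → QR.
Total quadratic residues among the 5: 3.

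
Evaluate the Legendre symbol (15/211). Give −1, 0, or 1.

Reciprocity: 15 ≡ 3 and 211 ≡ 3 (mod 4), so (15/211) = −(211/15).
Reduce top mod 15: now compute (1/15).
Reached (1/15) = 1. Collecting the sign flips along the way, the symbol is -1.

-1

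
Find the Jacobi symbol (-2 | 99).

1

First reduce: -2 ≡ 97 (mod 99).
Reciprocity: 97 ≡ 1 and 99 ≡ 3 (mod 4), so (97/99) = +(99/97).
Reduce top mod 97: now compute (2/97).
Pull out 2: since 97 ≡ 1 (mod 8), (2/97) = +1.
Reached (1/97) = 1. Collecting the sign flips along the way, the symbol is +1.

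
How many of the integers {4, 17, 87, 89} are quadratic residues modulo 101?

(4/101) = +1 → QR.
(17/101) = +1 → QR.
(87/101) = +1 → QR.
(89/101) = -1 → non-residue.
Total quadratic residues among the 4: 3.

3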